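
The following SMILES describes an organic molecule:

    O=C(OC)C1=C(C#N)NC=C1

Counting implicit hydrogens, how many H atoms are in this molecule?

6

Walk through each heavy atom and fill implicit hydrogens from standard valence (C 4, N 3, O 2, S 2, halogen 1):
  atom 1: O, bond orders sum to 2 (valence 2) → 0 H
  atom 2: C, bond orders sum to 4 (valence 4) → 0 H
  atom 3: O, bond orders sum to 2 (valence 2) → 0 H
  atom 4: C, bond orders sum to 1 (valence 4) → 3 H
  atom 5: C, bond orders sum to 4 (valence 4) → 0 H
  atom 6: C, bond orders sum to 4 (valence 4) → 0 H
  atom 7: C, bond orders sum to 4 (valence 4) → 0 H
  atom 8: N, bond orders sum to 3 (valence 3) → 0 H
  atom 9: N, bond orders sum to 2 (valence 3) → 1 H
  atom 10: C, bond orders sum to 3 (valence 4) → 1 H
  atom 11: C, bond orders sum to 3 (valence 4) → 1 H
Total hydrogens: 6.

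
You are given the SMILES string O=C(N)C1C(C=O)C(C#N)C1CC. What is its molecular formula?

Walk through each heavy atom and fill implicit hydrogens from standard valence (C 4, N 3, O 2, S 2, halogen 1):
  atom 1: O, bond orders sum to 2 (valence 2) → 0 H
  atom 2: C, bond orders sum to 4 (valence 4) → 0 H
  atom 3: N, bond orders sum to 1 (valence 3) → 2 H
  atom 4: C, bond orders sum to 3 (valence 4) → 1 H
  atom 5: C, bond orders sum to 3 (valence 4) → 1 H
  atom 6: C, bond orders sum to 3 (valence 4) → 1 H
  atom 7: O, bond orders sum to 2 (valence 2) → 0 H
  atom 8: C, bond orders sum to 3 (valence 4) → 1 H
  atom 9: C, bond orders sum to 4 (valence 4) → 0 H
  atom 10: N, bond orders sum to 3 (valence 3) → 0 H
  atom 11: C, bond orders sum to 3 (valence 4) → 1 H
  atom 12: C, bond orders sum to 2 (valence 4) → 2 H
  atom 13: C, bond orders sum to 1 (valence 4) → 3 H
Totals → C:9, H:12, N:2, O:2.

C9H12N2O2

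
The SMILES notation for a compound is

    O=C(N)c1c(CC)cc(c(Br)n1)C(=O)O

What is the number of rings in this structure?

1

In SMILES, each pair of matching ring-closure digits denotes one ring-closing bond; the number of such bonds equals the number of independent rings.
Ring-closure bonds here: 1.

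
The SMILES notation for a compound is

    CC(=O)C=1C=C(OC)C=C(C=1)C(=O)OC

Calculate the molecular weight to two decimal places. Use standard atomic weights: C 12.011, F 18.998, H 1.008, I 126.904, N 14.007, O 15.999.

First, the molecular formula is C11H12O4 (counting implicit H from valence).
  C: 11 × 12.011 = 132.121
  H: 12 × 1.008 = 12.096
  O: 4 × 15.999 = 63.996
Sum: 11×12.011 + 12×1.008 + 4×15.999 = 208.213 → 208.21 g/mol.

208.21 g/mol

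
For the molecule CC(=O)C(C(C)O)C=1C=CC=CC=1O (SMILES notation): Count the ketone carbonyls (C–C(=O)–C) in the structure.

The ketone motif appears at heavy-atom position 2 in the SMILES.
Other groups present: 2 hydroxyl.
Ketone count: 1.

1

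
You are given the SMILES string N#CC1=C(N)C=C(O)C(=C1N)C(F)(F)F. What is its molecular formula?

C8H6F3N3O

Walk through each heavy atom and fill implicit hydrogens from standard valence (C 4, N 3, O 2, S 2, halogen 1):
  atom 1: N, bond orders sum to 3 (valence 3) → 0 H
  atom 2: C, bond orders sum to 4 (valence 4) → 0 H
  atom 3: C, bond orders sum to 4 (valence 4) → 0 H
  atom 4: C, bond orders sum to 4 (valence 4) → 0 H
  atom 5: N, bond orders sum to 1 (valence 3) → 2 H
  atom 6: C, bond orders sum to 3 (valence 4) → 1 H
  atom 7: C, bond orders sum to 4 (valence 4) → 0 H
  atom 8: O, bond orders sum to 1 (valence 2) → 1 H
  atom 9: C, bond orders sum to 4 (valence 4) → 0 H
  atom 10: C, bond orders sum to 4 (valence 4) → 0 H
  atom 11: N, bond orders sum to 1 (valence 3) → 2 H
  atom 12: C, bond orders sum to 4 (valence 4) → 0 H
  atom 13: F (halogen, monovalent) → 0 H
  atom 14: F (halogen, monovalent) → 0 H
  atom 15: F (halogen, monovalent) → 0 H
Totals → C:8, H:6, F:3, N:3, O:1.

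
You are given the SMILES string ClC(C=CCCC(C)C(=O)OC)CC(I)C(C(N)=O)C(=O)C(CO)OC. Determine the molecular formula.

Walk through each heavy atom and fill implicit hydrogens from standard valence (C 4, N 3, O 2, S 2, halogen 1):
  atom 1: Cl (halogen, monovalent) → 0 H
  atom 2: C, bond orders sum to 3 (valence 4) → 1 H
  atom 3: C, bond orders sum to 3 (valence 4) → 1 H
  atom 4: C, bond orders sum to 3 (valence 4) → 1 H
  atom 5: C, bond orders sum to 2 (valence 4) → 2 H
  atom 6: C, bond orders sum to 2 (valence 4) → 2 H
  atom 7: C, bond orders sum to 3 (valence 4) → 1 H
  atom 8: C, bond orders sum to 1 (valence 4) → 3 H
  atom 9: C, bond orders sum to 4 (valence 4) → 0 H
  atom 10: O, bond orders sum to 2 (valence 2) → 0 H
  atom 11: O, bond orders sum to 2 (valence 2) → 0 H
  atom 12: C, bond orders sum to 1 (valence 4) → 3 H
  atom 13: C, bond orders sum to 2 (valence 4) → 2 H
  atom 14: C, bond orders sum to 3 (valence 4) → 1 H
  atom 15: I (halogen, monovalent) → 0 H
  atom 16: C, bond orders sum to 3 (valence 4) → 1 H
  atom 17: C, bond orders sum to 4 (valence 4) → 0 H
  atom 18: N, bond orders sum to 1 (valence 3) → 2 H
  atom 19: O, bond orders sum to 2 (valence 2) → 0 H
  atom 20: C, bond orders sum to 4 (valence 4) → 0 H
  atom 21: O, bond orders sum to 2 (valence 2) → 0 H
  atom 22: C, bond orders sum to 3 (valence 4) → 1 H
  atom 23: C, bond orders sum to 2 (valence 4) → 2 H
  atom 24: O, bond orders sum to 1 (valence 2) → 1 H
  atom 25: O, bond orders sum to 2 (valence 2) → 0 H
  atom 26: C, bond orders sum to 1 (valence 4) → 3 H
Totals → C:17, H:27, Cl:1, I:1, N:1, O:6.
In Hill order: C17H27ClINO6.

C17H27ClINO6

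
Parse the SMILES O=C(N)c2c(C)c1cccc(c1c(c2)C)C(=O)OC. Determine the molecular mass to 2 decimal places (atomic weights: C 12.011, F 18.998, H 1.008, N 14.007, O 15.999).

First, the molecular formula is C15H15NO3 (counting implicit H from valence).
  C: 15 × 12.011 = 180.165
  H: 15 × 1.008 = 15.120
  N: 1 × 14.007 = 14.007
  O: 3 × 15.999 = 47.997
Sum: 15×12.011 + 15×1.008 + 1×14.007 + 3×15.999 = 257.289 → 257.29 g/mol.

257.29 g/mol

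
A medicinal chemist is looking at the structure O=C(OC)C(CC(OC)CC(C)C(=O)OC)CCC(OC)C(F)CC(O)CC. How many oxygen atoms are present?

Scan the SMILES for O atoms (remember two-letter symbols like Cl and Br are single atoms).
Oxygen count: 7.

7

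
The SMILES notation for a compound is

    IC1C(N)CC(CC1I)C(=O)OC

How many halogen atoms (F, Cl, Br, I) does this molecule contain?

Halogen atoms appear at heavy-atom positions 1, 9 (2×I).
Other groups present: 1 ester, 1 primary amine.
Halogen count: 2.

2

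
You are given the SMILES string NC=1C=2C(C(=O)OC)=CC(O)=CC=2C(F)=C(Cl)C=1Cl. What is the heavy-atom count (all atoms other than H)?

Every atom symbol written in the SMILES (organic subset) is one heavy atom; implicit H are not written.
Heavy atoms by element → C:12, Cl:2, F:1, N:1, O:3.
Total: 19.

19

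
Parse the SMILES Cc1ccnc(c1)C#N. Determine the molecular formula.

Walk through each heavy atom and fill implicit hydrogens from standard valence (C 4, N 3, O 2, S 2, halogen 1); for lowercase aromatic atoms, an aromatic c carries 1 H when it has two neighbours and 0 H with three, and aromatic n carries 0 H:
  atom 1: C, bond orders sum to 1 (valence 4) → 3 H
  atom 2: aromatic c, 3 neighbours → 0 H
  atom 3: aromatic c, 2 neighbours → 1 H
  atom 4: aromatic c, 2 neighbours → 1 H
  atom 5: aromatic n, 2 neighbours → 0 H
  atom 6: aromatic c, 3 neighbours → 0 H
  atom 7: aromatic c, 2 neighbours → 1 H
  atom 8: C, bond orders sum to 4 (valence 4) → 0 H
  atom 9: N, bond orders sum to 3 (valence 3) → 0 H
Totals → C:7, H:6, N:2.

C7H6N2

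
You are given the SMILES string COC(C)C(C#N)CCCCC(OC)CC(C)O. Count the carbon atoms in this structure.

Count every carbon token in the SMILES (each C, including those in ring-closure positions and inside branches).
Carbon count: 14.

14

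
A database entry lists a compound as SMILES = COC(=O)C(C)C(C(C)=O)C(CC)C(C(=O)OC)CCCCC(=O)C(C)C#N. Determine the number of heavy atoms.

Every atom symbol written in the SMILES (organic subset) is one heavy atom; implicit H are not written.
Heavy atoms by element → C:21, N:1, O:6.
Total: 28.

28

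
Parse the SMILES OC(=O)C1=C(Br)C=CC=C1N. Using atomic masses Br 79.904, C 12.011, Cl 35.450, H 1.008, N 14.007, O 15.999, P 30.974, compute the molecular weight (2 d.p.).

216.03 g/mol

First, the molecular formula is C7H6BrNO2 (counting implicit H from valence).
  Br: 1 × 79.904 = 79.904
  C: 7 × 12.011 = 84.077
  H: 6 × 1.008 = 6.048
  N: 1 × 14.007 = 14.007
  O: 2 × 15.999 = 31.998
Sum: 1×79.904 + 7×12.011 + 6×1.008 + 1×14.007 + 2×15.999 = 216.034 → 216.03 g/mol.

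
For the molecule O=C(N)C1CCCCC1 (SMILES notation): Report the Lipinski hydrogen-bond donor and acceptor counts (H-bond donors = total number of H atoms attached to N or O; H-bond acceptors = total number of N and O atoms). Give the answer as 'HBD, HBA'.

Donors: find every N or O and count the H atoms it carries.
  atom 1 (O): bond orders sum to 2 → 0 H
  atom 3 (N): bond orders sum to 1 → 2 H
Lipinski HBD = 2.
Acceptors: N atoms = 1, O atoms = 1 → HBA = 2.

2, 2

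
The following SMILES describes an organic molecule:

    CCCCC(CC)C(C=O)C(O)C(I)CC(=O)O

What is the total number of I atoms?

Scan the SMILES for I atoms (remember two-letter symbols like Cl and Br are single atoms).
Iodine count: 1.

1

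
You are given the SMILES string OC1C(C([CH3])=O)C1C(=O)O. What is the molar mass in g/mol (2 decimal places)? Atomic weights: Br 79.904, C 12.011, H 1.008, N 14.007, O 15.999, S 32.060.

First, the molecular formula is C6H8O4 (counting implicit H from valence).
  C: 6 × 12.011 = 72.066
  H: 8 × 1.008 = 8.064
  O: 4 × 15.999 = 63.996
Sum: 6×12.011 + 8×1.008 + 4×15.999 = 144.126 → 144.13 g/mol.

144.13 g/mol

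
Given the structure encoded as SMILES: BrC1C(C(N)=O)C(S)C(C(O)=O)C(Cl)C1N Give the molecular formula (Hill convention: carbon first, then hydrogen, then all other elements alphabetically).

C8H12BrClN2O3S

Walk through each heavy atom and fill implicit hydrogens from standard valence (C 4, N 3, O 2, S 2, halogen 1):
  atom 1: Br (halogen, monovalent) → 0 H
  atom 2: C, bond orders sum to 3 (valence 4) → 1 H
  atom 3: C, bond orders sum to 3 (valence 4) → 1 H
  atom 4: C, bond orders sum to 4 (valence 4) → 0 H
  atom 5: N, bond orders sum to 1 (valence 3) → 2 H
  atom 6: O, bond orders sum to 2 (valence 2) → 0 H
  atom 7: C, bond orders sum to 3 (valence 4) → 1 H
  atom 8: S, bond orders sum to 1 (valence 2) → 1 H
  atom 9: C, bond orders sum to 3 (valence 4) → 1 H
  atom 10: C, bond orders sum to 4 (valence 4) → 0 H
  atom 11: O, bond orders sum to 1 (valence 2) → 1 H
  atom 12: O, bond orders sum to 2 (valence 2) → 0 H
  atom 13: C, bond orders sum to 3 (valence 4) → 1 H
  atom 14: Cl (halogen, monovalent) → 0 H
  atom 15: C, bond orders sum to 3 (valence 4) → 1 H
  atom 16: N, bond orders sum to 1 (valence 3) → 2 H
Totals → C:8, H:12, Br:1, Cl:1, N:2, O:3, S:1.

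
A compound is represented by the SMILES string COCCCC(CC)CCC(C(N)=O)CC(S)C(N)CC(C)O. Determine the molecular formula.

Walk through each heavy atom and fill implicit hydrogens from standard valence (C 4, N 3, O 2, S 2, halogen 1):
  atom 1: C, bond orders sum to 1 (valence 4) → 3 H
  atom 2: O, bond orders sum to 2 (valence 2) → 0 H
  atom 3: C, bond orders sum to 2 (valence 4) → 2 H
  atom 4: C, bond orders sum to 2 (valence 4) → 2 H
  atom 5: C, bond orders sum to 2 (valence 4) → 2 H
  atom 6: C, bond orders sum to 3 (valence 4) → 1 H
  atom 7: C, bond orders sum to 2 (valence 4) → 2 H
  atom 8: C, bond orders sum to 1 (valence 4) → 3 H
  atom 9: C, bond orders sum to 2 (valence 4) → 2 H
  atom 10: C, bond orders sum to 2 (valence 4) → 2 H
  atom 11: C, bond orders sum to 3 (valence 4) → 1 H
  atom 12: C, bond orders sum to 4 (valence 4) → 0 H
  atom 13: N, bond orders sum to 1 (valence 3) → 2 H
  atom 14: O, bond orders sum to 2 (valence 2) → 0 H
  atom 15: C, bond orders sum to 2 (valence 4) → 2 H
  atom 16: C, bond orders sum to 3 (valence 4) → 1 H
  atom 17: S, bond orders sum to 1 (valence 2) → 1 H
  atom 18: C, bond orders sum to 3 (valence 4) → 1 H
  atom 19: N, bond orders sum to 1 (valence 3) → 2 H
  atom 20: C, bond orders sum to 2 (valence 4) → 2 H
  atom 21: C, bond orders sum to 3 (valence 4) → 1 H
  atom 22: C, bond orders sum to 1 (valence 4) → 3 H
  atom 23: O, bond orders sum to 1 (valence 2) → 1 H
Totals → C:17, H:36, N:2, O:3, S:1.
In Hill order: C17H36N2O3S.

C17H36N2O3S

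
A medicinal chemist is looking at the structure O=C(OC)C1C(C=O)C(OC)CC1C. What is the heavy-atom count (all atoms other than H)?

Every atom symbol written in the SMILES (organic subset) is one heavy atom; implicit H are not written.
Heavy atoms by element → C:10, O:4.
Total: 14.

14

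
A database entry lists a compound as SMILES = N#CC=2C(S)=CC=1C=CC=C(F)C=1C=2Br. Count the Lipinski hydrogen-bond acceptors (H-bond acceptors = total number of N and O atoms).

N atoms: 1; O atoms: 0.
Lipinski HBA = 1 + 0 = 1.

1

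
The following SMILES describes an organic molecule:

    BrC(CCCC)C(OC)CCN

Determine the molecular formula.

C9H20BrNO

Walk through each heavy atom and fill implicit hydrogens from standard valence (C 4, N 3, O 2, S 2, halogen 1):
  atom 1: Br (halogen, monovalent) → 0 H
  atom 2: C, bond orders sum to 3 (valence 4) → 1 H
  atom 3: C, bond orders sum to 2 (valence 4) → 2 H
  atom 4: C, bond orders sum to 2 (valence 4) → 2 H
  atom 5: C, bond orders sum to 2 (valence 4) → 2 H
  atom 6: C, bond orders sum to 1 (valence 4) → 3 H
  atom 7: C, bond orders sum to 3 (valence 4) → 1 H
  atom 8: O, bond orders sum to 2 (valence 2) → 0 H
  atom 9: C, bond orders sum to 1 (valence 4) → 3 H
  atom 10: C, bond orders sum to 2 (valence 4) → 2 H
  atom 11: C, bond orders sum to 2 (valence 4) → 2 H
  atom 12: N, bond orders sum to 1 (valence 3) → 2 H
Totals → C:9, H:20, Br:1, N:1, O:1.
In Hill order: C9H20BrNO.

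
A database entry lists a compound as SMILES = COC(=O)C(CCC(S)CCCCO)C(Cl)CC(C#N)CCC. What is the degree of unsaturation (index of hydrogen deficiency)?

3

Degree of unsaturation = (number of rings) + (number of π bonds).
Ring closures in the SMILES: 0.
π bonds: 1 double bond (each 1 DoU), 1 triple bond (each 2 DoU) → 3 DoU from unsaturation.
Total DoU = 0 + 3 = 3.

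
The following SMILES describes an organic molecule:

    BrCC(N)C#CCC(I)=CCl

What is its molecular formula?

Walk through each heavy atom and fill implicit hydrogens from standard valence (C 4, N 3, O 2, S 2, halogen 1):
  atom 1: Br (halogen, monovalent) → 0 H
  atom 2: C, bond orders sum to 2 (valence 4) → 2 H
  atom 3: C, bond orders sum to 3 (valence 4) → 1 H
  atom 4: N, bond orders sum to 1 (valence 3) → 2 H
  atom 5: C, bond orders sum to 4 (valence 4) → 0 H
  atom 6: C, bond orders sum to 4 (valence 4) → 0 H
  atom 7: C, bond orders sum to 2 (valence 4) → 2 H
  atom 8: C, bond orders sum to 4 (valence 4) → 0 H
  atom 9: I (halogen, monovalent) → 0 H
  atom 10: C, bond orders sum to 3 (valence 4) → 1 H
  atom 11: Cl (halogen, monovalent) → 0 H
Totals → C:7, H:8, Br:1, Cl:1, I:1, N:1.
In Hill order: C7H8BrClIN.

C7H8BrClIN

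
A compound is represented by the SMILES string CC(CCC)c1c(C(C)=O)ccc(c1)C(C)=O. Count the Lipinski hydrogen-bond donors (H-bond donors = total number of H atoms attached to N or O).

0

Donors: find every N or O and count the H atoms it carries.
  atom 10 (O): bond orders sum to 2 → 0 H
  atom 17 (O): bond orders sum to 2 → 0 H
Lipinski HBD = 0.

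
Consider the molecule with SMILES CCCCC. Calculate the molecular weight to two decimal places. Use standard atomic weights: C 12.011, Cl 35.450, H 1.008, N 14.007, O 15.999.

First, the molecular formula is C5H12 (counting implicit H from valence).
  C: 5 × 12.011 = 60.055
  H: 12 × 1.008 = 12.096
Sum: 5×12.011 + 12×1.008 = 72.151 → 72.15 g/mol.

72.15 g/mol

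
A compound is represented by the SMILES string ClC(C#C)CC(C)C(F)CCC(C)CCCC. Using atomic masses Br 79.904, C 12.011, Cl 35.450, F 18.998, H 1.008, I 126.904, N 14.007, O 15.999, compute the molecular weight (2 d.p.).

260.82 g/mol

First, the molecular formula is C15H26ClF (counting implicit H from valence).
  C: 15 × 12.011 = 180.165
  Cl: 1 × 35.450 = 35.450
  F: 1 × 18.998 = 18.998
  H: 26 × 1.008 = 26.208
Sum: 15×12.011 + 1×35.450 + 1×18.998 + 26×1.008 = 260.821 → 260.82 g/mol.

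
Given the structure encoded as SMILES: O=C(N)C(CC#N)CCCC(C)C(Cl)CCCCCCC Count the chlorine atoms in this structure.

1

Scan the SMILES for Cl atoms (remember two-letter symbols like Cl and Br are single atoms).
Chlorine count: 1.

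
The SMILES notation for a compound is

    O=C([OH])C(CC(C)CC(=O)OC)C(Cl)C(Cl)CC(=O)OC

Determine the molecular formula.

Walk through each heavy atom and fill implicit hydrogens from standard valence (C 4, N 3, O 2, S 2, halogen 1):
  atom 1: O, bond orders sum to 2 (valence 2) → 0 H
  atom 2: C, bond orders sum to 4 (valence 4) → 0 H
  atom 3: O with explicit H count 1
  atom 4: C, bond orders sum to 3 (valence 4) → 1 H
  atom 5: C, bond orders sum to 2 (valence 4) → 2 H
  atom 6: C, bond orders sum to 3 (valence 4) → 1 H
  atom 7: C, bond orders sum to 1 (valence 4) → 3 H
  atom 8: C, bond orders sum to 2 (valence 4) → 2 H
  atom 9: C, bond orders sum to 4 (valence 4) → 0 H
  atom 10: O, bond orders sum to 2 (valence 2) → 0 H
  atom 11: O, bond orders sum to 2 (valence 2) → 0 H
  atom 12: C, bond orders sum to 1 (valence 4) → 3 H
  atom 13: C, bond orders sum to 3 (valence 4) → 1 H
  atom 14: Cl (halogen, monovalent) → 0 H
  atom 15: C, bond orders sum to 3 (valence 4) → 1 H
  atom 16: Cl (halogen, monovalent) → 0 H
  atom 17: C, bond orders sum to 2 (valence 4) → 2 H
  atom 18: C, bond orders sum to 4 (valence 4) → 0 H
  atom 19: O, bond orders sum to 2 (valence 2) → 0 H
  atom 20: O, bond orders sum to 2 (valence 2) → 0 H
  atom 21: C, bond orders sum to 1 (valence 4) → 3 H
Totals → C:13, H:20, Cl:2, O:6.
In Hill order: C13H20Cl2O6.

C13H20Cl2O6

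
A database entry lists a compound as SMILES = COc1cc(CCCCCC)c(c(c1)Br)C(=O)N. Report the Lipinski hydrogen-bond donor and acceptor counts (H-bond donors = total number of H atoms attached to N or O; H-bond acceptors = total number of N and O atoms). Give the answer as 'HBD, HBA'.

2, 3

Donors: find every N or O and count the H atoms it carries.
  atom 2 (O): bond orders sum to 2 → 0 H
  atom 17 (O): bond orders sum to 2 → 0 H
  atom 18 (N): bond orders sum to 1 → 2 H
Lipinski HBD = 2.
Acceptors: N atoms = 1, O atoms = 2 → HBA = 3.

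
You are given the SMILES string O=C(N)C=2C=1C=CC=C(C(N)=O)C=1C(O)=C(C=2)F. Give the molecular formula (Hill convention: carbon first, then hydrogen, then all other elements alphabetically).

Walk through each heavy atom and fill implicit hydrogens from standard valence (C 4, N 3, O 2, S 2, halogen 1):
  atom 1: O, bond orders sum to 2 (valence 2) → 0 H
  atom 2: C, bond orders sum to 4 (valence 4) → 0 H
  atom 3: N, bond orders sum to 1 (valence 3) → 2 H
  atom 4: C, bond orders sum to 4 (valence 4) → 0 H
  atom 5: C, bond orders sum to 4 (valence 4) → 0 H
  atom 6: C, bond orders sum to 3 (valence 4) → 1 H
  atom 7: C, bond orders sum to 3 (valence 4) → 1 H
  atom 8: C, bond orders sum to 3 (valence 4) → 1 H
  atom 9: C, bond orders sum to 4 (valence 4) → 0 H
  atom 10: C, bond orders sum to 4 (valence 4) → 0 H
  atom 11: N, bond orders sum to 1 (valence 3) → 2 H
  atom 12: O, bond orders sum to 2 (valence 2) → 0 H
  atom 13: C, bond orders sum to 4 (valence 4) → 0 H
  atom 14: C, bond orders sum to 4 (valence 4) → 0 H
  atom 15: O, bond orders sum to 1 (valence 2) → 1 H
  atom 16: C, bond orders sum to 4 (valence 4) → 0 H
  atom 17: C, bond orders sum to 3 (valence 4) → 1 H
  atom 18: F (halogen, monovalent) → 0 H
Totals → C:12, H:9, F:1, N:2, O:3.

C12H9FN2O3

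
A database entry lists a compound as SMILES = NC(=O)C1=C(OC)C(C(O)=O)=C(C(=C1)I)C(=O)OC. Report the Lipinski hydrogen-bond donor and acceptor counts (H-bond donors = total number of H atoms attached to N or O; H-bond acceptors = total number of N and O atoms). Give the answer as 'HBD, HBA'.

Donors: find every N or O and count the H atoms it carries.
  atom 1 (N): bond orders sum to 1 → 2 H
  atom 3 (O): bond orders sum to 2 → 0 H
  atom 6 (O): bond orders sum to 2 → 0 H
  atom 10 (O): bond orders sum to 1 → 1 H
  atom 11 (O): bond orders sum to 2 → 0 H
  atom 17 (O): bond orders sum to 2 → 0 H
  atom 18 (O): bond orders sum to 2 → 0 H
Lipinski HBD = 3.
Acceptors: N atoms = 1, O atoms = 6 → HBA = 7.

3, 7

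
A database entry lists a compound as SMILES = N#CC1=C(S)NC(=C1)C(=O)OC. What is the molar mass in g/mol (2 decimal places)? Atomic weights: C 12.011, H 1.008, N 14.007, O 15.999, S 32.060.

First, the molecular formula is C7H6N2O2S (counting implicit H from valence).
  C: 7 × 12.011 = 84.077
  H: 6 × 1.008 = 6.048
  N: 2 × 14.007 = 28.014
  O: 2 × 15.999 = 31.998
  S: 1 × 32.060 = 32.060
Sum: 7×12.011 + 6×1.008 + 2×14.007 + 2×15.999 + 1×32.060 = 182.197 → 182.20 g/mol.

182.20 g/mol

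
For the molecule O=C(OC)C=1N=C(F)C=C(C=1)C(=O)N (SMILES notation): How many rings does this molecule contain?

In SMILES, each pair of matching ring-closure digits denotes one ring-closing bond; the number of such bonds equals the number of independent rings.
Ring-closure bonds here: 1.

1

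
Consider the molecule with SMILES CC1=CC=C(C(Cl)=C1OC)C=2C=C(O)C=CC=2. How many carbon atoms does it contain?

14

Count every carbon token in the SMILES (each C, including those in ring-closure positions and inside branches).
Carbon count: 14.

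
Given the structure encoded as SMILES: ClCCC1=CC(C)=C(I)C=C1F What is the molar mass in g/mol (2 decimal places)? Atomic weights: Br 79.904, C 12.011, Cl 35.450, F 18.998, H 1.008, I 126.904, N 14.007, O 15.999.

First, the molecular formula is C9H9ClFI (counting implicit H from valence).
  C: 9 × 12.011 = 108.099
  Cl: 1 × 35.450 = 35.450
  F: 1 × 18.998 = 18.998
  H: 9 × 1.008 = 9.072
  I: 1 × 126.904 = 126.904
Sum: 9×12.011 + 1×35.450 + 1×18.998 + 9×1.008 + 1×126.904 = 298.523 → 298.52 g/mol.

298.52 g/mol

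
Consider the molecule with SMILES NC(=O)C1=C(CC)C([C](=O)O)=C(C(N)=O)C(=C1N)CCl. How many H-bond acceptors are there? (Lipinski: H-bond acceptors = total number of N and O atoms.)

N atoms: 3; O atoms: 4.
Lipinski HBA = 3 + 4 = 7.

7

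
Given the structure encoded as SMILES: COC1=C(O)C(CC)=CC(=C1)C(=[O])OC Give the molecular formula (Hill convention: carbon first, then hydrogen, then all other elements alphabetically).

C11H14O4

Walk through each heavy atom and fill implicit hydrogens from standard valence (C 4, N 3, O 2, S 2, halogen 1):
  atom 1: C, bond orders sum to 1 (valence 4) → 3 H
  atom 2: O, bond orders sum to 2 (valence 2) → 0 H
  atom 3: C, bond orders sum to 4 (valence 4) → 0 H
  atom 4: C, bond orders sum to 4 (valence 4) → 0 H
  atom 5: O, bond orders sum to 1 (valence 2) → 1 H
  atom 6: C, bond orders sum to 4 (valence 4) → 0 H
  atom 7: C, bond orders sum to 2 (valence 4) → 2 H
  atom 8: C, bond orders sum to 1 (valence 4) → 3 H
  atom 9: C, bond orders sum to 3 (valence 4) → 1 H
  atom 10: C, bond orders sum to 4 (valence 4) → 0 H
  atom 11: C, bond orders sum to 3 (valence 4) → 1 H
  atom 12: C, bond orders sum to 4 (valence 4) → 0 H
  atom 13: O with explicit H count 0
  atom 14: O, bond orders sum to 2 (valence 2) → 0 H
  atom 15: C, bond orders sum to 1 (valence 4) → 3 H
Totals → C:11, H:14, O:4.
In Hill order: C11H14O4.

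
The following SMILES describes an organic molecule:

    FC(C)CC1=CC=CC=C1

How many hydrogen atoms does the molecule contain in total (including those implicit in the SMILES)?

11

Walk through each heavy atom and fill implicit hydrogens from standard valence (C 4, N 3, O 2, S 2, halogen 1):
  atom 1: F (halogen, monovalent) → 0 H
  atom 2: C, bond orders sum to 3 (valence 4) → 1 H
  atom 3: C, bond orders sum to 1 (valence 4) → 3 H
  atom 4: C, bond orders sum to 2 (valence 4) → 2 H
  atom 5: C, bond orders sum to 4 (valence 4) → 0 H
  atom 6: C, bond orders sum to 3 (valence 4) → 1 H
  atom 7: C, bond orders sum to 3 (valence 4) → 1 H
  atom 8: C, bond orders sum to 3 (valence 4) → 1 H
  atom 9: C, bond orders sum to 3 (valence 4) → 1 H
  atom 10: C, bond orders sum to 3 (valence 4) → 1 H
Total hydrogens: 11.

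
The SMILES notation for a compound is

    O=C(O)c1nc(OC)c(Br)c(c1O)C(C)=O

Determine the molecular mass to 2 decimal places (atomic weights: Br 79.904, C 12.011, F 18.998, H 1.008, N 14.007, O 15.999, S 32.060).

First, the molecular formula is C9H8BrNO5 (counting implicit H from valence).
  Br: 1 × 79.904 = 79.904
  C: 9 × 12.011 = 108.099
  H: 8 × 1.008 = 8.064
  N: 1 × 14.007 = 14.007
  O: 5 × 15.999 = 79.995
Sum: 1×79.904 + 9×12.011 + 8×1.008 + 1×14.007 + 5×15.999 = 290.069 → 290.07 g/mol.

290.07 g/mol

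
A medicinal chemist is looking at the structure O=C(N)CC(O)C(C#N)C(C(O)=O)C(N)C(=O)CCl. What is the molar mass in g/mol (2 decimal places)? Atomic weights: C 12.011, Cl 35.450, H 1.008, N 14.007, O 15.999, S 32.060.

First, the molecular formula is C10H14ClN3O5 (counting implicit H from valence).
  C: 10 × 12.011 = 120.110
  Cl: 1 × 35.450 = 35.450
  H: 14 × 1.008 = 14.112
  N: 3 × 14.007 = 42.021
  O: 5 × 15.999 = 79.995
Sum: 10×12.011 + 1×35.450 + 14×1.008 + 3×14.007 + 5×15.999 = 291.688 → 291.69 g/mol.

291.69 g/mol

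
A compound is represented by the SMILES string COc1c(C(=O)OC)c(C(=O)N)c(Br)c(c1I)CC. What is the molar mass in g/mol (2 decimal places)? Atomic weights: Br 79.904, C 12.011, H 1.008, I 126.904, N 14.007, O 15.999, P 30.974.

442.05 g/mol

First, the molecular formula is C12H13BrINO4 (counting implicit H from valence).
  Br: 1 × 79.904 = 79.904
  C: 12 × 12.011 = 144.132
  H: 13 × 1.008 = 13.104
  I: 1 × 126.904 = 126.904
  N: 1 × 14.007 = 14.007
  O: 4 × 15.999 = 63.996
Sum: 1×79.904 + 12×12.011 + 13×1.008 + 1×126.904 + 1×14.007 + 4×15.999 = 442.047 → 442.05 g/mol.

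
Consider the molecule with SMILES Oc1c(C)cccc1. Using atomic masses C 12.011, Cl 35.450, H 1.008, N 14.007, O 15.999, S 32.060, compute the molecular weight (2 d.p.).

First, the molecular formula is C7H8O (counting implicit H from valence).
  C: 7 × 12.011 = 84.077
  H: 8 × 1.008 = 8.064
  O: 1 × 15.999 = 15.999
Sum: 7×12.011 + 8×1.008 + 1×15.999 = 108.140 → 108.14 g/mol.

108.14 g/mol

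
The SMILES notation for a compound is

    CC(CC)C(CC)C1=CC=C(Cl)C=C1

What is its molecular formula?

Walk through each heavy atom and fill implicit hydrogens from standard valence (C 4, N 3, O 2, S 2, halogen 1):
  atom 1: C, bond orders sum to 1 (valence 4) → 3 H
  atom 2: C, bond orders sum to 3 (valence 4) → 1 H
  atom 3: C, bond orders sum to 2 (valence 4) → 2 H
  atom 4: C, bond orders sum to 1 (valence 4) → 3 H
  atom 5: C, bond orders sum to 3 (valence 4) → 1 H
  atom 6: C, bond orders sum to 2 (valence 4) → 2 H
  atom 7: C, bond orders sum to 1 (valence 4) → 3 H
  atom 8: C, bond orders sum to 4 (valence 4) → 0 H
  atom 9: C, bond orders sum to 3 (valence 4) → 1 H
  atom 10: C, bond orders sum to 3 (valence 4) → 1 H
  atom 11: C, bond orders sum to 4 (valence 4) → 0 H
  atom 12: Cl (halogen, monovalent) → 0 H
  atom 13: C, bond orders sum to 3 (valence 4) → 1 H
  atom 14: C, bond orders sum to 3 (valence 4) → 1 H
Totals → C:13, H:19, Cl:1.

C13H19Cl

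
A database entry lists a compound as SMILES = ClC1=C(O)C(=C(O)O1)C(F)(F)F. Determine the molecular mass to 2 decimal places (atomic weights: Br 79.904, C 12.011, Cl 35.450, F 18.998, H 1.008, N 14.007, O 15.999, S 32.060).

202.51 g/mol

First, the molecular formula is C5H2ClF3O3 (counting implicit H from valence).
  C: 5 × 12.011 = 60.055
  Cl: 1 × 35.450 = 35.450
  F: 3 × 18.998 = 56.994
  H: 2 × 1.008 = 2.016
  O: 3 × 15.999 = 47.997
Sum: 5×12.011 + 1×35.450 + 3×18.998 + 2×1.008 + 3×15.999 = 202.512 → 202.51 g/mol.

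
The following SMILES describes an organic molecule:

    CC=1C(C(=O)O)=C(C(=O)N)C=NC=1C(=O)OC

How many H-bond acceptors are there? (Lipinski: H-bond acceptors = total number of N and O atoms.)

7

N atoms: 2; O atoms: 5.
Lipinski HBA = 2 + 5 = 7.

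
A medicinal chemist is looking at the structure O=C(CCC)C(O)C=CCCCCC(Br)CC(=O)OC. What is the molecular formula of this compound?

C15H25BrO4

Walk through each heavy atom and fill implicit hydrogens from standard valence (C 4, N 3, O 2, S 2, halogen 1):
  atom 1: O, bond orders sum to 2 (valence 2) → 0 H
  atom 2: C, bond orders sum to 4 (valence 4) → 0 H
  atom 3: C, bond orders sum to 2 (valence 4) → 2 H
  atom 4: C, bond orders sum to 2 (valence 4) → 2 H
  atom 5: C, bond orders sum to 1 (valence 4) → 3 H
  atom 6: C, bond orders sum to 3 (valence 4) → 1 H
  atom 7: O, bond orders sum to 1 (valence 2) → 1 H
  atom 8: C, bond orders sum to 3 (valence 4) → 1 H
  atom 9: C, bond orders sum to 3 (valence 4) → 1 H
  atom 10: C, bond orders sum to 2 (valence 4) → 2 H
  atom 11: C, bond orders sum to 2 (valence 4) → 2 H
  atom 12: C, bond orders sum to 2 (valence 4) → 2 H
  atom 13: C, bond orders sum to 2 (valence 4) → 2 H
  atom 14: C, bond orders sum to 3 (valence 4) → 1 H
  atom 15: Br (halogen, monovalent) → 0 H
  atom 16: C, bond orders sum to 2 (valence 4) → 2 H
  atom 17: C, bond orders sum to 4 (valence 4) → 0 H
  atom 18: O, bond orders sum to 2 (valence 2) → 0 H
  atom 19: O, bond orders sum to 2 (valence 2) → 0 H
  atom 20: C, bond orders sum to 1 (valence 4) → 3 H
Totals → C:15, H:25, Br:1, O:4.
In Hill order: C15H25BrO4.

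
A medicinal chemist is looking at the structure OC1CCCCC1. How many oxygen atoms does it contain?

Scan the SMILES for O atoms (remember two-letter symbols like Cl and Br are single atoms).
Oxygen count: 1.

1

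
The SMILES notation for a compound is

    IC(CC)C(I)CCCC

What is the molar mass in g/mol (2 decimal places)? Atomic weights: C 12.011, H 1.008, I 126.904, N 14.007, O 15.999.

366.02 g/mol

First, the molecular formula is C8H16I2 (counting implicit H from valence).
  C: 8 × 12.011 = 96.088
  H: 16 × 1.008 = 16.128
  I: 2 × 126.904 = 253.808
Sum: 8×12.011 + 16×1.008 + 2×126.904 = 366.024 → 366.02 g/mol.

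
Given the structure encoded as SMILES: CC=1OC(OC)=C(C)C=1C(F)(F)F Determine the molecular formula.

Walk through each heavy atom and fill implicit hydrogens from standard valence (C 4, N 3, O 2, S 2, halogen 1):
  atom 1: C, bond orders sum to 1 (valence 4) → 3 H
  atom 2: C, bond orders sum to 4 (valence 4) → 0 H
  atom 3: O, bond orders sum to 2 (valence 2) → 0 H
  atom 4: C, bond orders sum to 4 (valence 4) → 0 H
  atom 5: O, bond orders sum to 2 (valence 2) → 0 H
  atom 6: C, bond orders sum to 1 (valence 4) → 3 H
  atom 7: C, bond orders sum to 4 (valence 4) → 0 H
  atom 8: C, bond orders sum to 1 (valence 4) → 3 H
  atom 9: C, bond orders sum to 4 (valence 4) → 0 H
  atom 10: C, bond orders sum to 4 (valence 4) → 0 H
  atom 11: F (halogen, monovalent) → 0 H
  atom 12: F (halogen, monovalent) → 0 H
  atom 13: F (halogen, monovalent) → 0 H
Totals → C:8, H:9, F:3, O:2.
In Hill order: C8H9F3O2.

C8H9F3O2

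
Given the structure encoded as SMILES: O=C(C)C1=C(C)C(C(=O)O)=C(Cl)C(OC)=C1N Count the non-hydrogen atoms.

Every atom symbol written in the SMILES (organic subset) is one heavy atom; implicit H are not written.
Heavy atoms by element → C:11, Cl:1, N:1, O:4.
Total: 17.

17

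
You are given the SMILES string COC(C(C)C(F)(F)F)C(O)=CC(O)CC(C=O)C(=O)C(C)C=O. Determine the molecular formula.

C15H21F3O6

Walk through each heavy atom and fill implicit hydrogens from standard valence (C 4, N 3, O 2, S 2, halogen 1):
  atom 1: C, bond orders sum to 1 (valence 4) → 3 H
  atom 2: O, bond orders sum to 2 (valence 2) → 0 H
  atom 3: C, bond orders sum to 3 (valence 4) → 1 H
  atom 4: C, bond orders sum to 3 (valence 4) → 1 H
  atom 5: C, bond orders sum to 1 (valence 4) → 3 H
  atom 6: C, bond orders sum to 4 (valence 4) → 0 H
  atom 7: F (halogen, monovalent) → 0 H
  atom 8: F (halogen, monovalent) → 0 H
  atom 9: F (halogen, monovalent) → 0 H
  atom 10: C, bond orders sum to 4 (valence 4) → 0 H
  atom 11: O, bond orders sum to 1 (valence 2) → 1 H
  atom 12: C, bond orders sum to 3 (valence 4) → 1 H
  atom 13: C, bond orders sum to 3 (valence 4) → 1 H
  atom 14: O, bond orders sum to 1 (valence 2) → 1 H
  atom 15: C, bond orders sum to 2 (valence 4) → 2 H
  atom 16: C, bond orders sum to 3 (valence 4) → 1 H
  atom 17: C, bond orders sum to 3 (valence 4) → 1 H
  atom 18: O, bond orders sum to 2 (valence 2) → 0 H
  atom 19: C, bond orders sum to 4 (valence 4) → 0 H
  atom 20: O, bond orders sum to 2 (valence 2) → 0 H
  atom 21: C, bond orders sum to 3 (valence 4) → 1 H
  atom 22: C, bond orders sum to 1 (valence 4) → 3 H
  atom 23: C, bond orders sum to 3 (valence 4) → 1 H
  atom 24: O, bond orders sum to 2 (valence 2) → 0 H
Totals → C:15, H:21, F:3, O:6.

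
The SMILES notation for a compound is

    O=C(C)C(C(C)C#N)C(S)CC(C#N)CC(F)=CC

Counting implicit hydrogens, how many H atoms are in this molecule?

Walk through each heavy atom and fill implicit hydrogens from standard valence (C 4, N 3, O 2, S 2, halogen 1):
  atom 1: O, bond orders sum to 2 (valence 2) → 0 H
  atom 2: C, bond orders sum to 4 (valence 4) → 0 H
  atom 3: C, bond orders sum to 1 (valence 4) → 3 H
  atom 4: C, bond orders sum to 3 (valence 4) → 1 H
  atom 5: C, bond orders sum to 3 (valence 4) → 1 H
  atom 6: C, bond orders sum to 1 (valence 4) → 3 H
  atom 7: C, bond orders sum to 4 (valence 4) → 0 H
  atom 8: N, bond orders sum to 3 (valence 3) → 0 H
  atom 9: C, bond orders sum to 3 (valence 4) → 1 H
  atom 10: S, bond orders sum to 1 (valence 2) → 1 H
  atom 11: C, bond orders sum to 2 (valence 4) → 2 H
  atom 12: C, bond orders sum to 3 (valence 4) → 1 H
  atom 13: C, bond orders sum to 4 (valence 4) → 0 H
  atom 14: N, bond orders sum to 3 (valence 3) → 0 H
  atom 15: C, bond orders sum to 2 (valence 4) → 2 H
  atom 16: C, bond orders sum to 4 (valence 4) → 0 H
  atom 17: F (halogen, monovalent) → 0 H
  atom 18: C, bond orders sum to 3 (valence 4) → 1 H
  atom 19: C, bond orders sum to 1 (valence 4) → 3 H
Total hydrogens: 19.

19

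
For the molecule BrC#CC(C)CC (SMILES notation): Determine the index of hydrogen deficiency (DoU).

2

Degree of unsaturation = (number of rings) + (number of π bonds).
Ring closures in the SMILES: 0.
π bonds: 1 triple bond (each 2 DoU) → 2 DoU from unsaturation.
Total DoU = 0 + 2 = 2.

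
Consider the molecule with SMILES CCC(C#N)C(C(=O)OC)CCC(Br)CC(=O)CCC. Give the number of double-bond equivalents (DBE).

4

Molecular formula: C15H24BrNO3.
DoU = (2C + 2 + N − H − X) / 2, where X is the halogen count and O/S are ignored.
    = (2·15 + 2 + 1 − 24 − 1) / 2 = 8 / 2 = 4.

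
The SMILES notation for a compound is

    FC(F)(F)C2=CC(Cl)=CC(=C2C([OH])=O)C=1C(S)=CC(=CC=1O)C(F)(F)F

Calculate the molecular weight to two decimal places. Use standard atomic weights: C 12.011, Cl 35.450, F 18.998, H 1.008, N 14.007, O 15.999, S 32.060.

First, the molecular formula is C15H7ClF6O3S (counting implicit H from valence).
  C: 15 × 12.011 = 180.165
  Cl: 1 × 35.450 = 35.450
  F: 6 × 18.998 = 113.988
  H: 7 × 1.008 = 7.056
  O: 3 × 15.999 = 47.997
  S: 1 × 32.060 = 32.060
Sum: 15×12.011 + 1×35.450 + 6×18.998 + 7×1.008 + 3×15.999 + 1×32.060 = 416.716 → 416.72 g/mol.

416.72 g/mol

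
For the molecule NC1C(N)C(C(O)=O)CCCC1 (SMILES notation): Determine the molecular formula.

C8H16N2O2

Walk through each heavy atom and fill implicit hydrogens from standard valence (C 4, N 3, O 2, S 2, halogen 1):
  atom 1: N, bond orders sum to 1 (valence 3) → 2 H
  atom 2: C, bond orders sum to 3 (valence 4) → 1 H
  atom 3: C, bond orders sum to 3 (valence 4) → 1 H
  atom 4: N, bond orders sum to 1 (valence 3) → 2 H
  atom 5: C, bond orders sum to 3 (valence 4) → 1 H
  atom 6: C, bond orders sum to 4 (valence 4) → 0 H
  atom 7: O, bond orders sum to 1 (valence 2) → 1 H
  atom 8: O, bond orders sum to 2 (valence 2) → 0 H
  atom 9: C, bond orders sum to 2 (valence 4) → 2 H
  atom 10: C, bond orders sum to 2 (valence 4) → 2 H
  atom 11: C, bond orders sum to 2 (valence 4) → 2 H
  atom 12: C, bond orders sum to 2 (valence 4) → 2 H
Totals → C:8, H:16, N:2, O:2.
In Hill order: C8H16N2O2.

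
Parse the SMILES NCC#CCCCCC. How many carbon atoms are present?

8

Count every carbon token in the SMILES (each C, including those in ring-closure positions and inside branches).
Carbon count: 8.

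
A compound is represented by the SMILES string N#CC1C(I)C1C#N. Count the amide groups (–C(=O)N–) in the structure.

Scan the SMILES for the amide motif — none present.
Groups that are present: 2 nitrile.

0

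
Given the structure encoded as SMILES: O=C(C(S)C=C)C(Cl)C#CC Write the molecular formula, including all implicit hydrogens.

Walk through each heavy atom and fill implicit hydrogens from standard valence (C 4, N 3, O 2, S 2, halogen 1):
  atom 1: O, bond orders sum to 2 (valence 2) → 0 H
  atom 2: C, bond orders sum to 4 (valence 4) → 0 H
  atom 3: C, bond orders sum to 3 (valence 4) → 1 H
  atom 4: S, bond orders sum to 1 (valence 2) → 1 H
  atom 5: C, bond orders sum to 3 (valence 4) → 1 H
  atom 6: C, bond orders sum to 2 (valence 4) → 2 H
  atom 7: C, bond orders sum to 3 (valence 4) → 1 H
  atom 8: Cl (halogen, monovalent) → 0 H
  atom 9: C, bond orders sum to 4 (valence 4) → 0 H
  atom 10: C, bond orders sum to 4 (valence 4) → 0 H
  atom 11: C, bond orders sum to 1 (valence 4) → 3 H
Totals → C:8, H:9, Cl:1, O:1, S:1.
In Hill order: C8H9ClOS.

C8H9ClOS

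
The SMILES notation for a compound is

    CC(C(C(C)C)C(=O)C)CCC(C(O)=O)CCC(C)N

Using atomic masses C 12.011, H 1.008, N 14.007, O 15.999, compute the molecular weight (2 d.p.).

285.43 g/mol

First, the molecular formula is C16H31NO3 (counting implicit H from valence).
  C: 16 × 12.011 = 192.176
  H: 31 × 1.008 = 31.248
  N: 1 × 14.007 = 14.007
  O: 3 × 15.999 = 47.997
Sum: 16×12.011 + 31×1.008 + 1×14.007 + 3×15.999 = 285.428 → 285.43 g/mol.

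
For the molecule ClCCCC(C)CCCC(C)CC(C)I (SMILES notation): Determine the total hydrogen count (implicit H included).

26

Walk through each heavy atom and fill implicit hydrogens from standard valence (C 4, N 3, O 2, S 2, halogen 1):
  atom 1: Cl (halogen, monovalent) → 0 H
  atom 2: C, bond orders sum to 2 (valence 4) → 2 H
  atom 3: C, bond orders sum to 2 (valence 4) → 2 H
  atom 4: C, bond orders sum to 2 (valence 4) → 2 H
  atom 5: C, bond orders sum to 3 (valence 4) → 1 H
  atom 6: C, bond orders sum to 1 (valence 4) → 3 H
  atom 7: C, bond orders sum to 2 (valence 4) → 2 H
  atom 8: C, bond orders sum to 2 (valence 4) → 2 H
  atom 9: C, bond orders sum to 2 (valence 4) → 2 H
  atom 10: C, bond orders sum to 3 (valence 4) → 1 H
  atom 11: C, bond orders sum to 1 (valence 4) → 3 H
  atom 12: C, bond orders sum to 2 (valence 4) → 2 H
  atom 13: C, bond orders sum to 3 (valence 4) → 1 H
  atom 14: C, bond orders sum to 1 (valence 4) → 3 H
  atom 15: I (halogen, monovalent) → 0 H
Total hydrogens: 26.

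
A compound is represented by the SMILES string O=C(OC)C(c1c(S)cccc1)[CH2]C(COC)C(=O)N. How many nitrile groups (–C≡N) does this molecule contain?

Scan the SMILES for the nitrile motif — none present.
Groups that are present: 1 amide, 1 ester, 1 ether, 1 thiol.

0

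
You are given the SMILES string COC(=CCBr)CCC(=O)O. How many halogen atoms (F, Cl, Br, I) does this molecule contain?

1

Halogen atoms appear at heavy-atom position 6 (1×Br).
Other groups present: 1 alkene, 1 carboxylic acid, 1 ether.
Halogen count: 1.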